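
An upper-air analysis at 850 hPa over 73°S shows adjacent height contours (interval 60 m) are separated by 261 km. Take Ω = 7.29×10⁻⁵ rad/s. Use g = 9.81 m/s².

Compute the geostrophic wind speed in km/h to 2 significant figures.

Coriolis parameter at 73°S:
f = 2Ω sin φ = 2 × 7.29×10⁻⁵ × sin 73° = 1.39×10⁻⁴ s⁻¹
Height gradient: |∂Z/∂n| = 60 m / 261000 m = 2.30×10⁻⁴
On a pressure surface, geostrophic balance gives V_g = (g/f)|∂Z/∂n|:
V_g = 9.81 × 2.30×10⁻⁴ / 1.39×10⁻⁴ = 16.2 m/s
Converting: 16.2 m/s × 3.6 = 58 km/h

58 km/h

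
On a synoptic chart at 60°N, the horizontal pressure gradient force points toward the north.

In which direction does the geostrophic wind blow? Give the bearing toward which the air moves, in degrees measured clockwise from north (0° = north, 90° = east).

The pressure-gradient force points toward the north (bearing 000°).
Geostrophic balance: in the Northern Hemisphere the Coriolis force deflects motion to the right, so the geostrophic wind blows 90° to the right of the pressure-gradient force (low pressure on the left).
Rotating 000° by 90° clockwise gives 090° — the wind blows toward the east.

090°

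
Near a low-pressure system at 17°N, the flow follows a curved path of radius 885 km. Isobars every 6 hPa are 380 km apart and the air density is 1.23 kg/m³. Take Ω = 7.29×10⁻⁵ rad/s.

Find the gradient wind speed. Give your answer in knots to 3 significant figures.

38.4 knots

Coriolis parameter at 17°N:
f = 2Ω sin φ = 2 × 7.29×10⁻⁵ × sin 17° = 4.26×10⁻⁵ s⁻¹
Pressure gradient: |∂P/∂n| = 600 Pa / 380000 m = 1.58×10⁻³ Pa/m
Geostrophic speed: V_g = |∂P/∂n|/(fρ) = 1.58×10⁻³/(4.26×10⁻⁵ × 1.23) = 30.1 m/s
Around a low, centrifugal force acts outward with Coriolis, so pressure-gradient force balances both:
(1/ρ)|∂P/∂n| = fV + V²/R  →  V² + fR·V − fR·V_g = 0
With fR = 4.26×10⁻⁵ × 885×10³ m = 37.7 m/s:
V = [−fR + √((fR)² + 4 fR V_g)]/2 = [−37.7 + √(37.7² + 4×37.7×30.1)]/2 = 19.8 m/s
Subgeostrophic (V < V_g = 30.1 m/s), as expected around a low.
Converting: 19.8 m/s × 1.944 = 38.4 knots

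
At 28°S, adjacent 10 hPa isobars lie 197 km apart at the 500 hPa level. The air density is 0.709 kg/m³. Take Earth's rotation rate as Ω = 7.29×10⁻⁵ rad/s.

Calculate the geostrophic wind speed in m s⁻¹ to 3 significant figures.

Coriolis parameter at 28°S:
f = 2Ω sin φ = 2 × 7.29×10⁻⁵ × sin 28° = 6.84×10⁻⁵ s⁻¹
Pressure gradient: |∂P/∂n| = 1000 Pa / 197000 m = 5.08×10⁻³ Pa/m
Geostrophic balance (pressure-gradient force = Coriolis force):
V_g = (1/(fρ)) |∂P/∂n| = 5.08×10⁻³ / (6.84×10⁻⁵ × 0.709) = 105 m/s

105 m s⁻¹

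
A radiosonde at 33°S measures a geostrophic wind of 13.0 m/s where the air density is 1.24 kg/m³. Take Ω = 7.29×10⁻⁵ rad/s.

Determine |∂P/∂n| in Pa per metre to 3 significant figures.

1.28×10⁻³ Pa/m

Coriolis parameter at 33°S:
f = 2Ω sin φ = 2 × 7.29×10⁻⁵ × sin 33° = 7.94×10⁻⁵ s⁻¹
Geostrophic balance rearranged: |∂P/∂n| = f ρ V_g
|∂P/∂n| = 7.94×10⁻⁵ × 1.24 × 13.0 = 1.28×10⁻³ Pa/m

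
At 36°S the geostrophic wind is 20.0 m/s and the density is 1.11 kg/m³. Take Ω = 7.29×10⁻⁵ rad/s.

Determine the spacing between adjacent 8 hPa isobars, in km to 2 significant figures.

Coriolis parameter at 36°S:
f = 2Ω sin φ = 2 × 7.29×10⁻⁵ × sin 36° = 8.57×10⁻⁵ s⁻¹
Geostrophic balance rearranged: |∂P/∂n| = f ρ V_g
|∂P/∂n| = 8.57×10⁻⁵ × 1.11 × 20.0 = 1.90×10⁻³ Pa/m
Isobar spacing: Δn = ΔP/|∂P/∂n| = 800 Pa / 1.90×10⁻³ Pa/m = 420495 m ≈ 420 km

420 km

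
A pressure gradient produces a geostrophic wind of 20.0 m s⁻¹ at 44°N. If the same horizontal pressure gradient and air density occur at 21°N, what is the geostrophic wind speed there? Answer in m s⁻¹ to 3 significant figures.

With the same pressure gradient and density, V_g ∝ 1/f ∝ 1/sin φ.
V₂ = V₁ · sin φ₁ / sin φ₂ = 20.0 × sin 44° / sin 21°
V₂ = 20.0 × 0.6947/0.3584 = 38.8 m s⁻¹

38.8 m s⁻¹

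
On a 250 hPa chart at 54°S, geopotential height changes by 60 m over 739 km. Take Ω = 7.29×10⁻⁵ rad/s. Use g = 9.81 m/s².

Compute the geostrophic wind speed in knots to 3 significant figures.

13.1 knots

Coriolis parameter at 54°S:
f = 2Ω sin φ = 2 × 7.29×10⁻⁵ × sin 54° = 1.18×10⁻⁴ s⁻¹
Height gradient: |∂Z/∂n| = 60 m / 739000 m = 8.12×10⁻⁵
On a pressure surface, geostrophic balance gives V_g = (g/f)|∂Z/∂n|:
V_g = 9.81 × 8.12×10⁻⁵ / 1.18×10⁻⁴ = 6.75 m/s
Converting: 6.75 m/s × 1.944 = 13.1 knots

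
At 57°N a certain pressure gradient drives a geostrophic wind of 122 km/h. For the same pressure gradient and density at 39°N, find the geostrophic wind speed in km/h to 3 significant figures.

With the same pressure gradient and density, V_g ∝ 1/f ∝ 1/sin φ.
V₂ = V₁ · sin φ₁ / sin φ₂ = 122 × sin 57° / sin 39°
V₂ = 122 × 0.8387/0.6293 = 163 km/h

163 km/h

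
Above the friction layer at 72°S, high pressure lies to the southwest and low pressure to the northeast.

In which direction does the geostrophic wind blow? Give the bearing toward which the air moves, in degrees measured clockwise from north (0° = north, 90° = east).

315°

The pressure-gradient force points toward the northeast (bearing 045°).
Geostrophic balance: in the Southern Hemisphere the Coriolis force deflects motion to the left, so the geostrophic wind blows 90° to the left of the pressure-gradient force (low pressure on the right).
Rotating 045° by 90° counterclockwise gives 315° — the wind blows toward the northwest.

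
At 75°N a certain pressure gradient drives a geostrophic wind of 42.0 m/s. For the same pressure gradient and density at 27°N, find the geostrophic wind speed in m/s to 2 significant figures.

89 m/s

With the same pressure gradient and density, V_g ∝ 1/f ∝ 1/sin φ.
V₂ = V₁ · sin φ₁ / sin φ₂ = 42.0 × sin 75° / sin 27°
V₂ = 42.0 × 0.9659/0.4540 = 89 m/s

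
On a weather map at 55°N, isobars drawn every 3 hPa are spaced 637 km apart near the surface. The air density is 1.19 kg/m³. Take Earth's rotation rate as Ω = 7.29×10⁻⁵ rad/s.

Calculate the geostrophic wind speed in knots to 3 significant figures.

6.44 knots

Coriolis parameter at 55°N:
f = 2Ω sin φ = 2 × 7.29×10⁻⁵ × sin 55° = 1.19×10⁻⁴ s⁻¹
Pressure gradient: |∂P/∂n| = 300 Pa / 637000 m = 4.71×10⁻⁴ Pa/m
Geostrophic balance (pressure-gradient force = Coriolis force):
V_g = (1/(fρ)) |∂P/∂n| = 4.71×10⁻⁴ / (1.19×10⁻⁴ × 1.19) = 3.31 m/s
Converting: 3.31 m/s × 1.944 = 6.44 knots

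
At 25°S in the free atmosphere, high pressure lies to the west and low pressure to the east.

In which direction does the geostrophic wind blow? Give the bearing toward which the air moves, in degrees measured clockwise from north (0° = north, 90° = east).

000°

The pressure-gradient force points toward the east (bearing 090°).
Geostrophic balance: in the Southern Hemisphere the Coriolis force deflects motion to the left, so the geostrophic wind blows 90° to the left of the pressure-gradient force (low pressure on the right).
Rotating 090° by 90° counterclockwise gives 000° — the wind blows toward the north.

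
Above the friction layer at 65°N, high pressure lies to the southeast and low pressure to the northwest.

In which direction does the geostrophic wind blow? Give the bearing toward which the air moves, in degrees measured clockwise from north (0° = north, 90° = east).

The pressure-gradient force points toward the northwest (bearing 315°).
Geostrophic balance: in the Northern Hemisphere the Coriolis force deflects motion to the right, so the geostrophic wind blows 90° to the right of the pressure-gradient force (low pressure on the left).
Rotating 315° by 90° clockwise gives 045° — the wind blows toward the northeast.

045°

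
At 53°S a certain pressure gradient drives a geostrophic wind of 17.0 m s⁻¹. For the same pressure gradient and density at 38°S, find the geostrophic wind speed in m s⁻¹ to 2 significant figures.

With the same pressure gradient and density, V_g ∝ 1/f ∝ 1/sin φ.
V₂ = V₁ · sin φ₁ / sin φ₂ = 17.0 × sin 53° / sin 38°
V₂ = 17.0 × 0.7986/0.6157 = 22 m s⁻¹

22 m s⁻¹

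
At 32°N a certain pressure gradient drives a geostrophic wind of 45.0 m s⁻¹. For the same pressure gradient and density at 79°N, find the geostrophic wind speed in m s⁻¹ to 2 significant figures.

With the same pressure gradient and density, V_g ∝ 1/f ∝ 1/sin φ.
V₂ = V₁ · sin φ₁ / sin φ₂ = 45.0 × sin 32° / sin 79°
V₂ = 45.0 × 0.5299/0.9816 = 24 m s⁻¹

24 m s⁻¹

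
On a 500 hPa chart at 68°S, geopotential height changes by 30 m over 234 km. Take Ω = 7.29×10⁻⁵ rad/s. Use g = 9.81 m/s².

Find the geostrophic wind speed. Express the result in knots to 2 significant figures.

Coriolis parameter at 68°S:
f = 2Ω sin φ = 2 × 7.29×10⁻⁵ × sin 68° = 1.35×10⁻⁴ s⁻¹
Height gradient: |∂Z/∂n| = 30 m / 234000 m = 1.28×10⁻⁴
On a pressure surface, geostrophic balance gives V_g = (g/f)|∂Z/∂n|:
V_g = 9.81 × 1.28×10⁻⁴ / 1.35×10⁻⁴ = 9.30 m/s
Converting: 9.30 m/s × 1.944 = 18 knots

18 knots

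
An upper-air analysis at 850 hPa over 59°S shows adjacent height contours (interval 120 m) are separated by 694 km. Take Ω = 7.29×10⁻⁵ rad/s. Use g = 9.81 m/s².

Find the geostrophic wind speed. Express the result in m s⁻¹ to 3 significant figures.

13.6 m s⁻¹

Coriolis parameter at 59°S:
f = 2Ω sin φ = 2 × 7.29×10⁻⁵ × sin 59° = 1.25×10⁻⁴ s⁻¹
Height gradient: |∂Z/∂n| = 120 m / 694000 m = 1.73×10⁻⁴
On a pressure surface, geostrophic balance gives V_g = (g/f)|∂Z/∂n|:
V_g = 9.81 × 1.73×10⁻⁴ / 1.25×10⁻⁴ = 13.6 m/s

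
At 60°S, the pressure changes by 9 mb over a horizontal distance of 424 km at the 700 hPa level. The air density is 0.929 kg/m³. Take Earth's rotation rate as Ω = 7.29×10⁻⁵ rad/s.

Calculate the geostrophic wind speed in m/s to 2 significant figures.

Coriolis parameter at 60°S:
f = 2Ω sin φ = 2 × 7.29×10⁻⁵ × sin 60° = 1.26×10⁻⁴ s⁻¹
Pressure gradient: |∂P/∂n| = 900 Pa / 424000 m = 2.12×10⁻³ Pa/m
Geostrophic balance (pressure-gradient force = Coriolis force):
V_g = (1/(fρ)) |∂P/∂n| = 2.12×10⁻³ / (1.26×10⁻⁴ × 0.929) = 18.1 m/s

18 m/s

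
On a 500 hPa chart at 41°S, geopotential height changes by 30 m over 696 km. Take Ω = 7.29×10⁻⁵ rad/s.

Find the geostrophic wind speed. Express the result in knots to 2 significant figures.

Coriolis parameter at 41°S:
f = 2Ω sin φ = 2 × 7.29×10⁻⁵ × sin 41° = 9.57×10⁻⁵ s⁻¹
Height gradient: |∂Z/∂n| = 30 m / 696000 m = 4.31×10⁻⁵
On a pressure surface, geostrophic balance gives V_g = (g/f)|∂Z/∂n|:
V_g = 9.81 × 4.31×10⁻⁵ / 9.57×10⁻⁵ = 4.42 m/s
Converting: 4.42 m/s × 1.944 = 8.6 knots

8.6 knots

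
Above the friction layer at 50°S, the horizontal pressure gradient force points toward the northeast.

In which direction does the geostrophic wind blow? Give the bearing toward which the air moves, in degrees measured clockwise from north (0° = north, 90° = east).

The pressure-gradient force points toward the northeast (bearing 045°).
Geostrophic balance: in the Southern Hemisphere the Coriolis force deflects motion to the left, so the geostrophic wind blows 90° to the left of the pressure-gradient force (low pressure on the right).
Rotating 045° by 90° counterclockwise gives 315° — the wind blows toward the northwest.

315°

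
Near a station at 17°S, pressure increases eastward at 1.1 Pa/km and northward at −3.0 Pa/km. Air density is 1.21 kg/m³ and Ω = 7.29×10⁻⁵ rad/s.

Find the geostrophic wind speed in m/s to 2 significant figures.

62 m/s

Coriolis parameter at 17°S:
f = 2Ω sin φ = 2 × 7.29×10⁻⁵ × sin 17° = 4.26×10⁻⁵ s⁻¹
In the Southern Hemisphere f is negative: f = −4.26×10⁻⁵ s⁻¹.
Component geostrophic relations (x east, y north):
u_g = −(1/(fρ)) ∂P/∂y,  v_g = (1/(fρ)) ∂P/∂x
u_g = −(−3.0×10⁻³)/(−4.26×10⁻⁵ × 1.21) = −58.2 m/s;  v_g = (1.1×10⁻³)/(−4.26×10⁻⁵ × 1.21) = −21.3 m/s
|V_g| = √(u_g² + v_g²) = 61.9 m/s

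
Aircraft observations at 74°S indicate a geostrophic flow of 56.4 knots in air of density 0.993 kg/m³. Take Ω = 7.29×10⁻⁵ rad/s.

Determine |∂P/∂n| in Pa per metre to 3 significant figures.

4.04×10⁻³ Pa/m

Coriolis parameter at 74°S:
f = 2Ω sin φ = 2 × 7.29×10⁻⁵ × sin 74° = 1.40×10⁻⁴ s⁻¹
Wind speed in SI: 56.4 knots = 29.0 m/s
Geostrophic balance rearranged: |∂P/∂n| = f ρ V_g
|∂P/∂n| = 1.40×10⁻⁴ × 0.993 × 29.0 = 4.04×10⁻³ Pa/m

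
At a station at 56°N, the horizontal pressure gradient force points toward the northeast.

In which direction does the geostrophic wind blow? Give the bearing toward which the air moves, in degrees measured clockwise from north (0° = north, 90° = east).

135°

The pressure-gradient force points toward the northeast (bearing 045°).
Geostrophic balance: in the Northern Hemisphere the Coriolis force deflects motion to the right, so the geostrophic wind blows 90° to the right of the pressure-gradient force (low pressure on the left).
Rotating 045° by 90° clockwise gives 135° — the wind blows toward the southeast.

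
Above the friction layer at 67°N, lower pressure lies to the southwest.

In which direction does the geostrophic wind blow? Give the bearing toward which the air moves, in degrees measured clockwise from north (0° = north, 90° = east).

The pressure-gradient force points toward the southwest (bearing 225°).
Geostrophic balance: in the Northern Hemisphere the Coriolis force deflects motion to the right, so the geostrophic wind blows 90° to the right of the pressure-gradient force (low pressure on the left).
Rotating 225° by 90° clockwise gives 315° — the wind blows toward the northwest.

315°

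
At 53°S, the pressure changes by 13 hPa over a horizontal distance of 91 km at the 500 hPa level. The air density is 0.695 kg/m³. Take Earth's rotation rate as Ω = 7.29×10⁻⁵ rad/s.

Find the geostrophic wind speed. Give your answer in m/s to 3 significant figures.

Coriolis parameter at 53°S:
f = 2Ω sin φ = 2 × 7.29×10⁻⁵ × sin 53° = 1.16×10⁻⁴ s⁻¹
Pressure gradient: |∂P/∂n| = 1300 Pa / 91000 m = 1.43×10⁻² Pa/m
Geostrophic balance (pressure-gradient force = Coriolis force):
V_g = (1/(fρ)) |∂P/∂n| = 1.43×10⁻² / (1.16×10⁻⁴ × 0.695) = 177 m/s

177 m/s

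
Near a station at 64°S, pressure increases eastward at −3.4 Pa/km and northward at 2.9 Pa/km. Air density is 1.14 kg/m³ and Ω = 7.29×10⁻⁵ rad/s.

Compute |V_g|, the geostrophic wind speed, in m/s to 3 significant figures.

29.9 m/s

Coriolis parameter at 64°S:
f = 2Ω sin φ = 2 × 7.29×10⁻⁵ × sin 64° = 1.31×10⁻⁴ s⁻¹
In the Southern Hemisphere f is negative: f = −1.31×10⁻⁴ s⁻¹.
Component geostrophic relations (x east, y north):
u_g = −(1/(fρ)) ∂P/∂y,  v_g = (1/(fρ)) ∂P/∂x
u_g = −(2.9×10⁻³)/(−1.31×10⁻⁴ × 1.14) = 19.4 m/s;  v_g = (−3.4×10⁻³)/(−1.31×10⁻⁴ × 1.14) = 22.8 m/s
|V_g| = √(u_g² + v_g²) = 29.9 m/s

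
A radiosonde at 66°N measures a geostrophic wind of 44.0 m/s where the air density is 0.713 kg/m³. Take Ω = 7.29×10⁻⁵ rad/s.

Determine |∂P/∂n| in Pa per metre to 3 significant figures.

Coriolis parameter at 66°N:
f = 2Ω sin φ = 2 × 7.29×10⁻⁵ × sin 66° = 1.33×10⁻⁴ s⁻¹
Geostrophic balance rearranged: |∂P/∂n| = f ρ V_g
|∂P/∂n| = 1.33×10⁻⁴ × 0.713 × 44.0 = 4.18×10⁻³ Pa/m

4.18×10⁻³ Pa/m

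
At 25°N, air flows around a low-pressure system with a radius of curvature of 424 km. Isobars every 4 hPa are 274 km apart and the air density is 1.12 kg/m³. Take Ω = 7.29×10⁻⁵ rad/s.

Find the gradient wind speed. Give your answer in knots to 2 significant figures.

27 knots

Coriolis parameter at 25°N:
f = 2Ω sin φ = 2 × 7.29×10⁻⁵ × sin 25° = 6.16×10⁻⁵ s⁻¹
Pressure gradient: |∂P/∂n| = 400 Pa / 274000 m = 1.46×10⁻³ Pa/m
Geostrophic speed: V_g = |∂P/∂n|/(fρ) = 1.46×10⁻³/(6.16×10⁻⁵ × 1.12) = 21.2 m/s
Around a low, centrifugal force acts outward with Coriolis, so pressure-gradient force balances both:
(1/ρ)|∂P/∂n| = fV + V²/R  →  V² + fR·V − fR·V_g = 0
With fR = 6.16×10⁻⁵ × 424×10³ m = 26.1 m/s:
V = [−fR + √((fR)² + 4 fR V_g)]/2 = [−26.1 + √(26.1² + 4×26.1×21.2)]/2 = 13.8 m/s
Subgeostrophic (V < V_g = 21.2 m/s), as expected around a low.
Converting: 13.8 m/s × 1.944 = 27 knots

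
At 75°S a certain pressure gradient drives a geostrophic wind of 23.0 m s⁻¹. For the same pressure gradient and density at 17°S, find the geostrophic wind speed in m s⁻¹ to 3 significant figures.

With the same pressure gradient and density, V_g ∝ 1/f ∝ 1/sin φ.
V₂ = V₁ · sin φ₁ / sin φ₂ = 23.0 × sin 75° / sin 17°
V₂ = 23.0 × 0.9659/0.2924 = 76.0 m s⁻¹

76.0 m s⁻¹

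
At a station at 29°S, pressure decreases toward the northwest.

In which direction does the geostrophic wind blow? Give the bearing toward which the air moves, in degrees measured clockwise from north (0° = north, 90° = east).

The pressure-gradient force points toward the northwest (bearing 315°).
Geostrophic balance: in the Southern Hemisphere the Coriolis force deflects motion to the left, so the geostrophic wind blows 90° to the left of the pressure-gradient force (low pressure on the right).
Rotating 315° by 90° counterclockwise gives 225° — the wind blows toward the southwest.

225°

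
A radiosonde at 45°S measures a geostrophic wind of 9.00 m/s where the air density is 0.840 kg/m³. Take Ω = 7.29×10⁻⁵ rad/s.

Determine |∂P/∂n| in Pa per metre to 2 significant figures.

7.8×10⁻⁴ Pa/m

Coriolis parameter at 45°S:
f = 2Ω sin φ = 2 × 7.29×10⁻⁵ × sin 45° = 1.03×10⁻⁴ s⁻¹
Geostrophic balance rearranged: |∂P/∂n| = f ρ V_g
|∂P/∂n| = 1.03×10⁻⁴ × 0.840 × 9.00 = 7.79×10⁻⁴ Pa/m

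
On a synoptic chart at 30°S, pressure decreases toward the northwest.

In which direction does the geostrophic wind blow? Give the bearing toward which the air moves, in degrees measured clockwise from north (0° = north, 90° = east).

The pressure-gradient force points toward the northwest (bearing 315°).
Geostrophic balance: in the Southern Hemisphere the Coriolis force deflects motion to the left, so the geostrophic wind blows 90° to the left of the pressure-gradient force (low pressure on the right).
Rotating 315° by 90° counterclockwise gives 225° — the wind blows toward the southwest.

225°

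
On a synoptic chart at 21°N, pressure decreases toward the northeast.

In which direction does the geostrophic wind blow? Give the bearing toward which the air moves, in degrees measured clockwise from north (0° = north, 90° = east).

135°

The pressure-gradient force points toward the northeast (bearing 045°).
Geostrophic balance: in the Northern Hemisphere the Coriolis force deflects motion to the right, so the geostrophic wind blows 90° to the right of the pressure-gradient force (low pressure on the left).
Rotating 045° by 90° clockwise gives 135° — the wind blows toward the southeast.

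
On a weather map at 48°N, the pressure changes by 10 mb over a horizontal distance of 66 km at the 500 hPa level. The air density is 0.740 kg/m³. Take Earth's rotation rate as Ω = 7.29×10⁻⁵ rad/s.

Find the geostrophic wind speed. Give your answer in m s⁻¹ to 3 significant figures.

189 m s⁻¹

Coriolis parameter at 48°N:
f = 2Ω sin φ = 2 × 7.29×10⁻⁵ × sin 48° = 1.08×10⁻⁴ s⁻¹
Pressure gradient: |∂P/∂n| = 1000 Pa / 66000 m = 1.52×10⁻² Pa/m
Geostrophic balance (pressure-gradient force = Coriolis force):
V_g = (1/(fρ)) |∂P/∂n| = 1.52×10⁻² / (1.08×10⁻⁴ × 0.740) = 189 m/s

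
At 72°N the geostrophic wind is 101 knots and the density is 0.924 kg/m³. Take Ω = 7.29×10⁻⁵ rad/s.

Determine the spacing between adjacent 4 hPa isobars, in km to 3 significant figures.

Coriolis parameter at 72°N:
f = 2Ω sin φ = 2 × 7.29×10⁻⁵ × sin 72° = 1.39×10⁻⁴ s⁻¹
Wind speed in SI: 101 knots = 52.0 m/s
Geostrophic balance rearranged: |∂P/∂n| = f ρ V_g
|∂P/∂n| = 1.39×10⁻⁴ × 0.924 × 52.0 = 6.66×10⁻³ Pa/m
Isobar spacing: Δn = ΔP/|∂P/∂n| = 400 Pa / 6.66×10⁻³ Pa/m = 60085 m ≈ 60.1 km

60.1 km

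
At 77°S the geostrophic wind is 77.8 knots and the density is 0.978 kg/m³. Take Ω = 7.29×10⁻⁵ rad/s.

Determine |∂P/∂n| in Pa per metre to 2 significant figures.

5.6×10⁻³ Pa/m

Coriolis parameter at 77°S:
f = 2Ω sin φ = 2 × 7.29×10⁻⁵ × sin 77° = 1.42×10⁻⁴ s⁻¹
Wind speed in SI: 77.8 knots = 40.0 m/s
Geostrophic balance rearranged: |∂P/∂n| = f ρ V_g
|∂P/∂n| = 1.42×10⁻⁴ × 0.978 × 40.0 = 5.56×10⁻³ Pa/m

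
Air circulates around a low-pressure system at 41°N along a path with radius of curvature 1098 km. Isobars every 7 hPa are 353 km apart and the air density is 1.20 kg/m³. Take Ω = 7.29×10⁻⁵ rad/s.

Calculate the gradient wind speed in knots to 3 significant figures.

29.4 knots

Coriolis parameter at 41°N:
f = 2Ω sin φ = 2 × 7.29×10⁻⁵ × sin 41° = 9.57×10⁻⁵ s⁻¹
Pressure gradient: |∂P/∂n| = 700 Pa / 353000 m = 1.98×10⁻³ Pa/m
Geostrophic speed: V_g = |∂P/∂n|/(fρ) = 1.98×10⁻³/(9.57×10⁻⁵ × 1.20) = 17.3 m/s
Around a low, centrifugal force acts outward with Coriolis, so pressure-gradient force balances both:
(1/ρ)|∂P/∂n| = fV + V²/R  →  V² + fR·V − fR·V_g = 0
With fR = 9.57×10⁻⁵ × 1098×10³ m = 105 m/s:
V = [−fR + √((fR)² + 4 fR V_g)]/2 = [−105 + √(105² + 4×105×17.3)]/2 = 15.1 m/s
Subgeostrophic (V < V_g = 17.3 m/s), as expected around a low.
Converting: 15.1 m/s × 1.944 = 29.4 knots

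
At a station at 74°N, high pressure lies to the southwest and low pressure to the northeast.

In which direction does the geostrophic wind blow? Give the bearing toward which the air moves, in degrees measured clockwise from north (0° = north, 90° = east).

The pressure-gradient force points toward the northeast (bearing 045°).
Geostrophic balance: in the Northern Hemisphere the Coriolis force deflects motion to the right, so the geostrophic wind blows 90° to the right of the pressure-gradient force (low pressure on the left).
Rotating 045° by 90° clockwise gives 135° — the wind blows toward the southeast.

135°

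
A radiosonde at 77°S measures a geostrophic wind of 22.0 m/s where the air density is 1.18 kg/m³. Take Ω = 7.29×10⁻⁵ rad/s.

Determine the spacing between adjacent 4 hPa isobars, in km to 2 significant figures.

Coriolis parameter at 77°S:
f = 2Ω sin φ = 2 × 7.29×10⁻⁵ × sin 77° = 1.42×10⁻⁴ s⁻¹
Geostrophic balance rearranged: |∂P/∂n| = f ρ V_g
|∂P/∂n| = 1.42×10⁻⁴ × 1.18 × 22.0 = 3.69×10⁻³ Pa/m
Isobar spacing: Δn = ΔP/|∂P/∂n| = 400 Pa / 3.69×10⁻³ Pa/m = 108461 m ≈ 110 km

110 km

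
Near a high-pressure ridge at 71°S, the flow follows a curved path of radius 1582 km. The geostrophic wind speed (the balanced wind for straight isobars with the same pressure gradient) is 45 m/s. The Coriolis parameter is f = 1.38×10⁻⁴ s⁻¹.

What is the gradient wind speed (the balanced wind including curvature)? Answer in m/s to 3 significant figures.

Around a high, pressure-gradient force acts outward with centrifugal, so Coriolis balances both:
fV = (1/ρ)|∂P/∂n| + V²/R  →  V² − fR·V + fR·V_g = 0
With fR = 1.38×10⁻⁴ × 1582×10³ m = 218 m/s:
V = [fR − √((fR)² − 4 fR V_g)]/2 = [218 − √(218² − 4×218×45)]/2 = 63.4 m/s
Supergeostrophic (V > V_g = 45 m/s), as expected around a high.

63.4 m/s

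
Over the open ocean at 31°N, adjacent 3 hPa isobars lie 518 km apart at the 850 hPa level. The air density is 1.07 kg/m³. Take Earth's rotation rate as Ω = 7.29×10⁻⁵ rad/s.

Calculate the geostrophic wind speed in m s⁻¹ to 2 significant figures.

7.2 m s⁻¹

Coriolis parameter at 31°N:
f = 2Ω sin φ = 2 × 7.29×10⁻⁵ × sin 31° = 7.51×10⁻⁵ s⁻¹
Pressure gradient: |∂P/∂n| = 300 Pa / 518000 m = 5.79×10⁻⁴ Pa/m
Geostrophic balance (pressure-gradient force = Coriolis force):
V_g = (1/(fρ)) |∂P/∂n| = 5.79×10⁻⁴ / (7.51×10⁻⁵ × 1.07) = 7.21 m/s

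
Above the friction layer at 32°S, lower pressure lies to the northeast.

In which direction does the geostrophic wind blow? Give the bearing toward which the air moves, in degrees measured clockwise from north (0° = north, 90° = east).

The pressure-gradient force points toward the northeast (bearing 045°).
Geostrophic balance: in the Southern Hemisphere the Coriolis force deflects motion to the left, so the geostrophic wind blows 90° to the left of the pressure-gradient force (low pressure on the right).
Rotating 045° by 90° counterclockwise gives 315° — the wind blows toward the northwest.

315°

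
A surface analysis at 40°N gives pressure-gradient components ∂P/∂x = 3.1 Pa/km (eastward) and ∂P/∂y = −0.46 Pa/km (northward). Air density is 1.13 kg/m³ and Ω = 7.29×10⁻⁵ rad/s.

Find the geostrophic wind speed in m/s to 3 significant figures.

29.6 m/s

Coriolis parameter at 40°N:
f = 2Ω sin φ = 2 × 7.29×10⁻⁵ × sin 40° = 9.37×10⁻⁵ s⁻¹
Component geostrophic relations (x east, y north):
u_g = −(1/(fρ)) ∂P/∂y,  v_g = (1/(fρ)) ∂P/∂x
u_g = −(−0.46×10⁻³)/(9.37×10⁻⁵ × 1.13) = 4.34 m/s;  v_g = (3.1×10⁻³)/(9.37×10⁻⁵ × 1.13) = 29.3 m/s
|V_g| = √(u_g² + v_g²) = 29.6 m/s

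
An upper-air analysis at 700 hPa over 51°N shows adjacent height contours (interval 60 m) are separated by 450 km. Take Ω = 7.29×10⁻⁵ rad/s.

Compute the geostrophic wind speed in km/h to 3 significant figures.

41.6 km/h

Coriolis parameter at 51°N:
f = 2Ω sin φ = 2 × 7.29×10⁻⁵ × sin 51° = 1.13×10⁻⁴ s⁻¹
Height gradient: |∂Z/∂n| = 60 m / 450000 m = 1.33×10⁻⁴
On a pressure surface, geostrophic balance gives V_g = (g/f)|∂Z/∂n|:
V_g = 9.81 × 1.33×10⁻⁴ / 1.13×10⁻⁴ = 11.5 m/s
Converting: 11.5 m/s × 3.6 = 41.6 km/h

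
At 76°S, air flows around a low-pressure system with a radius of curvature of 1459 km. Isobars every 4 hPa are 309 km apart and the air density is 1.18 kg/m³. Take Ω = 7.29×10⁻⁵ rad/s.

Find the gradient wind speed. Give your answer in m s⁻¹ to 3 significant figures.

7.48 m s⁻¹

Coriolis parameter at 76°S:
f = 2Ω sin φ = 2 × 7.29×10⁻⁵ × sin 76° = 1.41×10⁻⁴ s⁻¹
Pressure gradient: |∂P/∂n| = 400 Pa / 309000 m = 1.29×10⁻³ Pa/m
Geostrophic speed: V_g = |∂P/∂n|/(fρ) = 1.29×10⁻³/(1.41×10⁻⁴ × 1.18) = 7.75 m/s
Around a low, centrifugal force acts outward with Coriolis, so pressure-gradient force balances both:
(1/ρ)|∂P/∂n| = fV + V²/R  →  V² + fR·V − fR·V_g = 0
With fR = 1.41×10⁻⁴ × 1459×10³ m = 206 m/s:
V = [−fR + √((fR)² + 4 fR V_g)]/2 = [−206 + √(206² + 4×206×7.75)]/2 = 7.48 m/s
Subgeostrophic (V < V_g = 7.75 m/s), as expected around a low.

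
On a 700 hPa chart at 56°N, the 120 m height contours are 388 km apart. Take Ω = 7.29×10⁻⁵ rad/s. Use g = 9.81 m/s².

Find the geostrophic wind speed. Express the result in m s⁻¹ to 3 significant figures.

25.1 m s⁻¹

Coriolis parameter at 56°N:
f = 2Ω sin φ = 2 × 7.29×10⁻⁵ × sin 56° = 1.21×10⁻⁴ s⁻¹
Height gradient: |∂Z/∂n| = 120 m / 388000 m = 3.09×10⁻⁴
On a pressure surface, geostrophic balance gives V_g = (g/f)|∂Z/∂n|:
V_g = 9.81 × 3.09×10⁻⁴ / 1.21×10⁻⁴ = 25.1 m/s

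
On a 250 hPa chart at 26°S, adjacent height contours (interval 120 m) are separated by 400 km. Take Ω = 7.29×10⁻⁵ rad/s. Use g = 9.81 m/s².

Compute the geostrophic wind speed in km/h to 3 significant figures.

166 km/h

Coriolis parameter at 26°S:
f = 2Ω sin φ = 2 × 7.29×10⁻⁵ × sin 26° = 6.39×10⁻⁵ s⁻¹
Height gradient: |∂Z/∂n| = 120 m / 400000 m = 3.00×10⁻⁴
On a pressure surface, geostrophic balance gives V_g = (g/f)|∂Z/∂n|:
V_g = 9.81 × 3.00×10⁻⁴ / 6.39×10⁻⁵ = 46.0 m/s
Converting: 46.0 m/s × 3.6 = 166 km/h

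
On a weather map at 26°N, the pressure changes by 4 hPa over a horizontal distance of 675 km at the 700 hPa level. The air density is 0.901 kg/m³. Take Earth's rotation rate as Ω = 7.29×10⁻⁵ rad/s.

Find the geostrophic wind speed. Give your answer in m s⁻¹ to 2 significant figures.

10 m s⁻¹

Coriolis parameter at 26°N:
f = 2Ω sin φ = 2 × 7.29×10⁻⁵ × sin 26° = 6.39×10⁻⁵ s⁻¹
Pressure gradient: |∂P/∂n| = 400 Pa / 675000 m = 5.93×10⁻⁴ Pa/m
Geostrophic balance (pressure-gradient force = Coriolis force):
V_g = (1/(fρ)) |∂P/∂n| = 5.93×10⁻⁴ / (6.39×10⁻⁵ × 0.901) = 10.3 m/s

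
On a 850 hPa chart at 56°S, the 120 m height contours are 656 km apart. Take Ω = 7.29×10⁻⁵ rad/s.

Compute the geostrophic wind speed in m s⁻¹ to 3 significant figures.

Coriolis parameter at 56°S:
f = 2Ω sin φ = 2 × 7.29×10⁻⁵ × sin 56° = 1.21×10⁻⁴ s⁻¹
Height gradient: |∂Z/∂n| = 120 m / 656000 m = 1.83×10⁻⁴
On a pressure surface, geostrophic balance gives V_g = (g/f)|∂Z/∂n|:
V_g = 9.81 × 1.83×10⁻⁴ / 1.21×10⁻⁴ = 14.8 m/s

14.8 m s⁻¹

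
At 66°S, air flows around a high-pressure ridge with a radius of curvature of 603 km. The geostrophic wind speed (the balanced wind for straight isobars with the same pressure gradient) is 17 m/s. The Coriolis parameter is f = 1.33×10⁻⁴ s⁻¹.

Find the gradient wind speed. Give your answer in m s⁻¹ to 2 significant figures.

24 m s⁻¹

Around a high, pressure-gradient force acts outward with centrifugal, so Coriolis balances both:
fV = (1/ρ)|∂P/∂n| + V²/R  →  V² − fR·V + fR·V_g = 0
With fR = 1.33×10⁻⁴ × 603×10³ m = 80.2 m/s:
V = [fR − √((fR)² − 4 fR V_g)]/2 = [80.2 − √(80.2² − 4×80.2×17)]/2 = 24.5 m/s
Supergeostrophic (V > V_g = 17 m/s), as expected around a high.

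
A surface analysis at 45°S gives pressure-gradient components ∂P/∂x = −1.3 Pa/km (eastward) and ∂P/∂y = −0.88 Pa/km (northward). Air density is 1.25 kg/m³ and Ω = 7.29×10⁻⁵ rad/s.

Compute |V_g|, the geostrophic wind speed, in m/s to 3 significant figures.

12.2 m/s

Coriolis parameter at 45°S:
f = 2Ω sin φ = 2 × 7.29×10⁻⁵ × sin 45° = 1.03×10⁻⁴ s⁻¹
In the Southern Hemisphere f is negative: f = −1.03×10⁻⁴ s⁻¹.
Component geostrophic relations (x east, y north):
u_g = −(1/(fρ)) ∂P/∂y,  v_g = (1/(fρ)) ∂P/∂x
u_g = −(−0.88×10⁻³)/(−1.03×10⁻⁴ × 1.25) = −6.83 m/s;  v_g = (−1.3×10⁻³)/(−1.03×10⁻⁴ × 1.25) = 10.1 m/s
|V_g| = √(u_g² + v_g²) = 12.2 m/s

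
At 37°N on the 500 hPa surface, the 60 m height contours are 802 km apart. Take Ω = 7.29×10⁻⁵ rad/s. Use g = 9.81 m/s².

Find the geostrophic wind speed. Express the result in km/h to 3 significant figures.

30.1 km/h

Coriolis parameter at 37°N:
f = 2Ω sin φ = 2 × 7.29×10⁻⁵ × sin 37° = 8.77×10⁻⁵ s⁻¹
Height gradient: |∂Z/∂n| = 60 m / 802000 m = 7.48×10⁻⁵
On a pressure surface, geostrophic balance gives V_g = (g/f)|∂Z/∂n|:
V_g = 9.81 × 7.48×10⁻⁵ / 8.77×10⁻⁵ = 8.36 m/s
Converting: 8.36 m/s × 3.6 = 30.1 km/h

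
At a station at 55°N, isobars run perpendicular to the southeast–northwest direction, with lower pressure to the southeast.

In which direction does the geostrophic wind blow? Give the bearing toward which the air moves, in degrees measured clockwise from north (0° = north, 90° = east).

The pressure-gradient force points toward the southeast (bearing 135°).
Geostrophic balance: in the Northern Hemisphere the Coriolis force deflects motion to the right, so the geostrophic wind blows 90° to the right of the pressure-gradient force (low pressure on the left).
Rotating 135° by 90° clockwise gives 225° — the wind blows toward the southwest.

225°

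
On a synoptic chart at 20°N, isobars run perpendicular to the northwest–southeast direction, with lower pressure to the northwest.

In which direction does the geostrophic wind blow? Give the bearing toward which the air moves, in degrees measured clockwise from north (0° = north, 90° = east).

The pressure-gradient force points toward the northwest (bearing 315°).
Geostrophic balance: in the Northern Hemisphere the Coriolis force deflects motion to the right, so the geostrophic wind blows 90° to the right of the pressure-gradient force (low pressure on the left).
Rotating 315° by 90° clockwise gives 045° — the wind blows toward the northeast.

045°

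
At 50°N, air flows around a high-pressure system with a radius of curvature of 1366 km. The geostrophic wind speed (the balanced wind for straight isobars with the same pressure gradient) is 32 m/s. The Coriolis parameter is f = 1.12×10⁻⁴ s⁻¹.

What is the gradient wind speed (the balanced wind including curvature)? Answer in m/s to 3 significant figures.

Around a high, pressure-gradient force acts outward with centrifugal, so Coriolis balances both:
fV = (1/ρ)|∂P/∂n| + V²/R  →  V² − fR·V + fR·V_g = 0
With fR = 1.12×10⁻⁴ × 1366×10³ m = 153 m/s:
V = [fR − √((fR)² − 4 fR V_g)]/2 = [153 − √(153² − 4×153×32)]/2 = 45.6 m/s
Supergeostrophic (V > V_g = 32 m/s), as expected around a high.

45.6 m/s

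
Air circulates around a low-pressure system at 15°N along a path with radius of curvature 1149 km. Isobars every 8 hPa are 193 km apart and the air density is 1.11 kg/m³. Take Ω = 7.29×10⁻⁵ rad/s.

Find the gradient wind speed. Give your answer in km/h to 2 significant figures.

170 km/h

Coriolis parameter at 15°N:
f = 2Ω sin φ = 2 × 7.29×10⁻⁵ × sin 15° = 3.77×10⁻⁵ s⁻¹
Pressure gradient: |∂P/∂n| = 800 Pa / 193000 m = 4.15×10⁻³ Pa/m
Geostrophic speed: V_g = |∂P/∂n|/(fρ) = 4.15×10⁻³/(3.77×10⁻⁵ × 1.11) = 99.0 m/s
Around a low, centrifugal force acts outward with Coriolis, so pressure-gradient force balances both:
(1/ρ)|∂P/∂n| = fV + V²/R  →  V² + fR·V − fR·V_g = 0
With fR = 3.77×10⁻⁵ × 1149×10³ m = 43.4 m/s:
V = [−fR + √((fR)² + 4 fR V_g)]/2 = [−43.4 + √(43.4² + 4×43.4×99)]/2 = 47.3 m/s
Subgeostrophic (V < V_g = 99 m/s), as expected around a low.
Converting: 47.3 m/s × 3.6 = 170 km/h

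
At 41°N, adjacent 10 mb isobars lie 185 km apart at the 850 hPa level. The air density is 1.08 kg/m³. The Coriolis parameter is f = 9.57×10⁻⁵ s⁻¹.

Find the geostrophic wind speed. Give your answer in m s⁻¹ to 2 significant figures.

Pressure gradient: |∂P/∂n| = 1000 Pa / 185000 m = 5.41×10⁻³ Pa/m
Geostrophic balance (pressure-gradient force = Coriolis force):
V_g = (1/(fρ)) |∂P/∂n| = 5.41×10⁻³ / (9.57×10⁻⁵ × 1.08) = 52.3 m/s

52 m s⁻¹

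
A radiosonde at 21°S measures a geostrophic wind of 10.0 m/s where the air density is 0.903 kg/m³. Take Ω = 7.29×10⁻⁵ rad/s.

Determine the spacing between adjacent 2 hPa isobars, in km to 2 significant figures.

Coriolis parameter at 21°S:
f = 2Ω sin φ = 2 × 7.29×10⁻⁵ × sin 21° = 5.23×10⁻⁵ s⁻¹
Geostrophic balance rearranged: |∂P/∂n| = f ρ V_g
|∂P/∂n| = 5.23×10⁻⁵ × 0.903 × 10.0 = 4.72×10⁻⁴ Pa/m
Isobar spacing: Δn = ΔP/|∂P/∂n| = 200 Pa / 4.72×10⁻⁴ Pa/m = 423892 m ≈ 420 km

420 km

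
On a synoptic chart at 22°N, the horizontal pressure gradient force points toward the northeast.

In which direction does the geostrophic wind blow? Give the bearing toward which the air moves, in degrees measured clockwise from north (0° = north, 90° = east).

The pressure-gradient force points toward the northeast (bearing 045°).
Geostrophic balance: in the Northern Hemisphere the Coriolis force deflects motion to the right, so the geostrophic wind blows 90° to the right of the pressure-gradient force (low pressure on the left).
Rotating 045° by 90° clockwise gives 135° — the wind blows toward the southeast.

135°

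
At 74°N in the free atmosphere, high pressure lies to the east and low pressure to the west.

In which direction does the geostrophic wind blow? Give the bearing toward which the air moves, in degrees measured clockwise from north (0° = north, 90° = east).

000°

The pressure-gradient force points toward the west (bearing 270°).
Geostrophic balance: in the Northern Hemisphere the Coriolis force deflects motion to the right, so the geostrophic wind blows 90° to the right of the pressure-gradient force (low pressure on the left).
Rotating 270° by 90° clockwise gives 000° — the wind blows toward the north.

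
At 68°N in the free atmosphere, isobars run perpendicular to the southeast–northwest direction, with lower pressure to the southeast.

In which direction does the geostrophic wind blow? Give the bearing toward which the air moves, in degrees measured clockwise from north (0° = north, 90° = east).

225°

The pressure-gradient force points toward the southeast (bearing 135°).
Geostrophic balance: in the Northern Hemisphere the Coriolis force deflects motion to the right, so the geostrophic wind blows 90° to the right of the pressure-gradient force (low pressure on the left).
Rotating 135° by 90° clockwise gives 225° — the wind blows toward the southwest.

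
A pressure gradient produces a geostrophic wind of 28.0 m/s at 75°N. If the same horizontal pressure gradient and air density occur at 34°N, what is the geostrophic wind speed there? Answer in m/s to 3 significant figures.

With the same pressure gradient and density, V_g ∝ 1/f ∝ 1/sin φ.
V₂ = V₁ · sin φ₁ / sin φ₂ = 28.0 × sin 75° / sin 34°
V₂ = 28.0 × 0.9659/0.5592 = 48.4 m/s

48.4 m/s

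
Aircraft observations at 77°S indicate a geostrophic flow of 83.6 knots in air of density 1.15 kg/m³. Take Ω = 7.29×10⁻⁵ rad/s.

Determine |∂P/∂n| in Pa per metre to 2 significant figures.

7.0×10⁻³ Pa/m

Coriolis parameter at 77°S:
f = 2Ω sin φ = 2 × 7.29×10⁻⁵ × sin 77° = 1.42×10⁻⁴ s⁻¹
Wind speed in SI: 83.6 knots = 43.0 m/s
Geostrophic balance rearranged: |∂P/∂n| = f ρ V_g
|∂P/∂n| = 1.42×10⁻⁴ × 1.15 × 43.0 = 7.03×10⁻³ Pa/m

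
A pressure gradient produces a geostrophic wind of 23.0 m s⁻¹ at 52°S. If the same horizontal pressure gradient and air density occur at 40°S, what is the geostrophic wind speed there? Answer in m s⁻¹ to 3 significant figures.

With the same pressure gradient and density, V_g ∝ 1/f ∝ 1/sin φ.
V₂ = V₁ · sin φ₁ / sin φ₂ = 23.0 × sin 52° / sin 40°
V₂ = 23.0 × 0.7880/0.6428 = 28.2 m s⁻¹

28.2 m s⁻¹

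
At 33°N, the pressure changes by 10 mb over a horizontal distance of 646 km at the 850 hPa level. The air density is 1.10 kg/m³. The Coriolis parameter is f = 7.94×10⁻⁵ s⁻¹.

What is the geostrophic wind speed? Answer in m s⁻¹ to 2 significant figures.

Pressure gradient: |∂P/∂n| = 1000 Pa / 646000 m = 1.55×10⁻³ Pa/m
Geostrophic balance (pressure-gradient force = Coriolis force):
V_g = (1/(fρ)) |∂P/∂n| = 1.55×10⁻³ / (7.94×10⁻⁵ × 1.10) = 17.7 m/s

18 m s⁻¹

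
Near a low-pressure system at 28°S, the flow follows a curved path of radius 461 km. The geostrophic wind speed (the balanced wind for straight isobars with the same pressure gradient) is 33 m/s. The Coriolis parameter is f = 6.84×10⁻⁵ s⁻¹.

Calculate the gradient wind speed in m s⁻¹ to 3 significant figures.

20.1 m s⁻¹

Around a low, centrifugal force acts outward with Coriolis, so pressure-gradient force balances both:
(1/ρ)|∂P/∂n| = fV + V²/R  →  V² + fR·V − fR·V_g = 0
With fR = 6.84×10⁻⁵ × 461×10³ m = 31.5 m/s:
V = [−fR + √((fR)² + 4 fR V_g)]/2 = [−31.5 + √(31.5² + 4×31.5×33)]/2 = 20.1 m/s
Subgeostrophic (V < V_g = 33 m/s), as expected around a low.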